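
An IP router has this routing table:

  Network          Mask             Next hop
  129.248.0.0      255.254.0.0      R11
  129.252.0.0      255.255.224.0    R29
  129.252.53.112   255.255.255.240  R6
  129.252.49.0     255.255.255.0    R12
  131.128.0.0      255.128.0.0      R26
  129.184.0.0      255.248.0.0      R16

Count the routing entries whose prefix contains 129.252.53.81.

No listed prefix contains 129.252.53.81.
Total matching entries: 0.

0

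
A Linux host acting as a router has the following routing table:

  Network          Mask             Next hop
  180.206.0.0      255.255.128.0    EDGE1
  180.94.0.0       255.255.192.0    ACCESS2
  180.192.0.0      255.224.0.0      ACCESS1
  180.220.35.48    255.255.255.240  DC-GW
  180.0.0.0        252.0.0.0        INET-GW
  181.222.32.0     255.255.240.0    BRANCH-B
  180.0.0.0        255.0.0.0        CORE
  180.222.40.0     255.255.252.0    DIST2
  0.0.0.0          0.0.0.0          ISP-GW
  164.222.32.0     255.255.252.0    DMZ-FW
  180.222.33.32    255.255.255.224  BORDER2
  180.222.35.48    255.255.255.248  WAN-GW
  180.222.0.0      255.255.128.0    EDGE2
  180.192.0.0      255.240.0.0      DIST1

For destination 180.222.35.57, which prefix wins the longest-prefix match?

180.222.0.0/17

Entries matching 180.222.35.57:
  0.0.0.0/0 (default, matches everything)
  180.0.0.0/6 (180.0.0.0 - 183.255.255.255)
  180.0.0.0/8 (180.0.0.0 - 180.255.255.255)
  180.192.0.0/11 (180.192.0.0 - 180.223.255.255)
  180.222.0.0/17 (180.222.0.0 - 180.222.127.255)
Most specific is 180.222.0.0/17.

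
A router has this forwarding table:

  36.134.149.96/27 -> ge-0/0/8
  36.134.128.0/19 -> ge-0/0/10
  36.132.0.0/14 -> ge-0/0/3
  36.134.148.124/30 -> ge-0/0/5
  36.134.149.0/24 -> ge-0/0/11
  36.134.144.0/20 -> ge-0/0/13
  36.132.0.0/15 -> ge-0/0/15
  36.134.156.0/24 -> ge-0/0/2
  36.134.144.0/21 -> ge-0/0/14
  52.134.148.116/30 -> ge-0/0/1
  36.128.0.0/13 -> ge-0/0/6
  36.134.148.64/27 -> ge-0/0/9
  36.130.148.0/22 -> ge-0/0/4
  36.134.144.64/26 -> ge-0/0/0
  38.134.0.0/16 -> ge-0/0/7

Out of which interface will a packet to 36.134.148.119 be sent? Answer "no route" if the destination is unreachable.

ge-0/0/14

Routes whose prefix contains 36.134.148.119:
  36.128.0.0/13 (36.128.0.0 - 36.135.255.255) -> ge-0/0/6
  36.132.0.0/14 (36.132.0.0 - 36.135.255.255) -> ge-0/0/3
  36.134.128.0/19 (36.134.128.0 - 36.134.159.255) -> ge-0/0/10
  36.134.144.0/20 (36.134.144.0 - 36.134.159.255) -> ge-0/0/13
  36.134.144.0/21 (36.134.144.0 - 36.134.151.255) -> ge-0/0/14
More-specific entries that do NOT match:
  36.134.148.124/30 (36.134.148.124 - 36.134.148.127) does not contain 36.134.148.119
  52.134.148.116/30 (52.134.148.116 - 52.134.148.119) does not contain 36.134.148.119
  36.134.149.96/27 (36.134.149.96 - 36.134.149.127) does not contain 36.134.148.119
  36.134.148.64/27 (36.134.148.64 - 36.134.148.95) does not contain 36.134.148.119
  36.134.144.64/26 (36.134.144.64 - 36.134.144.127) does not contain 36.134.148.119
  36.134.149.0/24 (36.134.149.0 - 36.134.149.255) does not contain 36.134.148.119
  36.134.156.0/24 (36.134.156.0 - 36.134.156.255) does not contain 36.134.148.119
  36.130.148.0/22 (36.130.148.0 - 36.130.151.255) does not contain 36.134.148.119
Longest matching prefix is /21 -> interface ge-0/0/14.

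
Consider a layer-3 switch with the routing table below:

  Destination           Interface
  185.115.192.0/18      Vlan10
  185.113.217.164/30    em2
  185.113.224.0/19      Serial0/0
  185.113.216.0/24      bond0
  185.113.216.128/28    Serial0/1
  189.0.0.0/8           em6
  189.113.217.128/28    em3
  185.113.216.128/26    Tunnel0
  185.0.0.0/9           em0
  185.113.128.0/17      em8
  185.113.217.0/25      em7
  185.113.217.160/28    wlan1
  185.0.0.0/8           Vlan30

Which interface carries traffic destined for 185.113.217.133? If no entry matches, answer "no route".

em8

Routes whose prefix contains 185.113.217.133:
  185.0.0.0/8 (185.0.0.0 - 185.255.255.255) -> Vlan30
  185.0.0.0/9 (185.0.0.0 - 185.127.255.255) -> em0
  185.113.128.0/17 (185.113.128.0 - 185.113.255.255) -> em8
More-specific entries that do NOT match:
  185.113.217.164/30 (185.113.217.164 - 185.113.217.167) does not contain 185.113.217.133
  185.113.216.128/28 (185.113.216.128 - 185.113.216.143) does not contain 185.113.217.133
  189.113.217.128/28 (189.113.217.128 - 189.113.217.143) does not contain 185.113.217.133
  185.113.217.160/28 (185.113.217.160 - 185.113.217.175) does not contain 185.113.217.133
  185.113.216.128/26 (185.113.216.128 - 185.113.216.191) does not contain 185.113.217.133
  185.113.217.0/25 (185.113.217.0 - 185.113.217.127) does not contain 185.113.217.133
  185.113.216.0/24 (185.113.216.0 - 185.113.216.255) does not contain 185.113.217.133
  185.113.224.0/19 (185.113.224.0 - 185.113.255.255) does not contain 185.113.217.133
  185.115.192.0/18 (185.115.192.0 - 185.115.255.255) does not contain 185.113.217.133
Longest matching prefix is /17 -> interface em8.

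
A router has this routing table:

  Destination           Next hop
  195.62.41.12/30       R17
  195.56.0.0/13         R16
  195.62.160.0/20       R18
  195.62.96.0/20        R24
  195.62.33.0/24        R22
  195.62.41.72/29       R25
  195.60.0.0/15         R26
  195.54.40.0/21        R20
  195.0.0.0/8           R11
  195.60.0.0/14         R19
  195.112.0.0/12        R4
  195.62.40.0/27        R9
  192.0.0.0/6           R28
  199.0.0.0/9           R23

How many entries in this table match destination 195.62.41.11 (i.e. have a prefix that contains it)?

Prefixes containing 195.62.41.11:
  192.0.0.0/6 (192.0.0.0 - 195.255.255.255)
  195.0.0.0/8 (195.0.0.0 - 195.255.255.255)
  195.56.0.0/13 (195.56.0.0 - 195.63.255.255)
  195.60.0.0/14 (195.60.0.0 - 195.63.255.255)
Total matching entries: 4.

4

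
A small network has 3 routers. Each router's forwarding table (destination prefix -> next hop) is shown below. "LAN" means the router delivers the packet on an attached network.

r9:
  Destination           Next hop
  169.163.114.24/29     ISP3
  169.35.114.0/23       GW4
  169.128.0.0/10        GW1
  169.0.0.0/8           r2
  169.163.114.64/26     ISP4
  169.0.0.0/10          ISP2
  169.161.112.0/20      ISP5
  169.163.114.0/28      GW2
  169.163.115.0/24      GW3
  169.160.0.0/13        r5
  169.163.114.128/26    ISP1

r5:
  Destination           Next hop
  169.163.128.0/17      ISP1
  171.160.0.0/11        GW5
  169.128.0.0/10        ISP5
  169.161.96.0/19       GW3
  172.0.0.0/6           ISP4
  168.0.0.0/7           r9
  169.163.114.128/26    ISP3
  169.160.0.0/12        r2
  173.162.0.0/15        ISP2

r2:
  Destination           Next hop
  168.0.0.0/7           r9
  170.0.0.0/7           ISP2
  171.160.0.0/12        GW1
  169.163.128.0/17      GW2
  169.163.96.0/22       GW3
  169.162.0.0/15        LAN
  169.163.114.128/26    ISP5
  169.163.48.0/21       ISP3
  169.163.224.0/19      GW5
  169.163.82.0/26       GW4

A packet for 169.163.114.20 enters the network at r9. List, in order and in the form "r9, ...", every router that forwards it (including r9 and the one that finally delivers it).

r9, r5, r2

At r9: longest match for 169.163.114.20 is 169.160.0.0/13 -> r5
At r5: longest match for 169.163.114.20 is 169.160.0.0/12 -> r2
At r2: longest match for 169.163.114.20 is 169.162.0.0/15 -> LAN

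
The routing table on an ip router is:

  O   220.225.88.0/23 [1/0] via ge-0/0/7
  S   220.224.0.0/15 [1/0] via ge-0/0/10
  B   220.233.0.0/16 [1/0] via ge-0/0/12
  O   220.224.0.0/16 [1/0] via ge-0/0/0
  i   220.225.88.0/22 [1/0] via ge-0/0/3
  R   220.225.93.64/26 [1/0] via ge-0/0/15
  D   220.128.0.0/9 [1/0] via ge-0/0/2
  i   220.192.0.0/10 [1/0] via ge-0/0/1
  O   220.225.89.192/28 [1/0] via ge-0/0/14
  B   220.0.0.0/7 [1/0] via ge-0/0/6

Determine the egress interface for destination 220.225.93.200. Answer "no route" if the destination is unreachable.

Routes whose prefix contains 220.225.93.200:
  220.0.0.0/7 (220.0.0.0 - 221.255.255.255) -> ge-0/0/6
  220.128.0.0/9 (220.128.0.0 - 220.255.255.255) -> ge-0/0/2
  220.192.0.0/10 (220.192.0.0 - 220.255.255.255) -> ge-0/0/1
  220.224.0.0/15 (220.224.0.0 - 220.225.255.255) -> ge-0/0/10
More-specific entries that do NOT match:
  220.225.89.192/28 (220.225.89.192 - 220.225.89.207) does not contain 220.225.93.200
  220.225.93.64/26 (220.225.93.64 - 220.225.93.127) does not contain 220.225.93.200
  220.225.88.0/23 (220.225.88.0 - 220.225.89.255) does not contain 220.225.93.200
  220.225.88.0/22 (220.225.88.0 - 220.225.91.255) does not contain 220.225.93.200
  220.233.0.0/16 (220.233.0.0 - 220.233.255.255) does not contain 220.225.93.200
  220.224.0.0/16 (220.224.0.0 - 220.224.255.255) does not contain 220.225.93.200
Longest matching prefix is /15 -> interface ge-0/0/10.

ge-0/0/10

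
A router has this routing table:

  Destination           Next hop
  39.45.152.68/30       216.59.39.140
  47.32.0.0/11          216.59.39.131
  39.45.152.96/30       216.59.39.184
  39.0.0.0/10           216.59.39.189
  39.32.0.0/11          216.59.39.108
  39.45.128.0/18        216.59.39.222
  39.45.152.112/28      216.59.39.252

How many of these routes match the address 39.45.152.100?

3

Prefixes containing 39.45.152.100:
  39.0.0.0/10 (39.0.0.0 - 39.63.255.255)
  39.32.0.0/11 (39.32.0.0 - 39.63.255.255)
  39.45.128.0/18 (39.45.128.0 - 39.45.191.255)
Total matching entries: 3.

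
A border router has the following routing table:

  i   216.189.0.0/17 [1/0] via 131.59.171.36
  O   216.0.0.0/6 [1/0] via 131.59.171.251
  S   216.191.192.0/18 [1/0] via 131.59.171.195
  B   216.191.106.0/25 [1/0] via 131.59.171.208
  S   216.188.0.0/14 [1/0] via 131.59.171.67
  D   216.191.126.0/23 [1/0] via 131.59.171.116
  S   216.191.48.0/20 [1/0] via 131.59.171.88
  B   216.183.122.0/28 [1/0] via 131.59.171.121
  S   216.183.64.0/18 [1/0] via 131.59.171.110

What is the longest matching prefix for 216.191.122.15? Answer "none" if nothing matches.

216.188.0.0/14

Entries matching 216.191.122.15:
  216.0.0.0/6 (216.0.0.0 - 219.255.255.255)
  216.188.0.0/14 (216.188.0.0 - 216.191.255.255)
Most specific is 216.188.0.0/14.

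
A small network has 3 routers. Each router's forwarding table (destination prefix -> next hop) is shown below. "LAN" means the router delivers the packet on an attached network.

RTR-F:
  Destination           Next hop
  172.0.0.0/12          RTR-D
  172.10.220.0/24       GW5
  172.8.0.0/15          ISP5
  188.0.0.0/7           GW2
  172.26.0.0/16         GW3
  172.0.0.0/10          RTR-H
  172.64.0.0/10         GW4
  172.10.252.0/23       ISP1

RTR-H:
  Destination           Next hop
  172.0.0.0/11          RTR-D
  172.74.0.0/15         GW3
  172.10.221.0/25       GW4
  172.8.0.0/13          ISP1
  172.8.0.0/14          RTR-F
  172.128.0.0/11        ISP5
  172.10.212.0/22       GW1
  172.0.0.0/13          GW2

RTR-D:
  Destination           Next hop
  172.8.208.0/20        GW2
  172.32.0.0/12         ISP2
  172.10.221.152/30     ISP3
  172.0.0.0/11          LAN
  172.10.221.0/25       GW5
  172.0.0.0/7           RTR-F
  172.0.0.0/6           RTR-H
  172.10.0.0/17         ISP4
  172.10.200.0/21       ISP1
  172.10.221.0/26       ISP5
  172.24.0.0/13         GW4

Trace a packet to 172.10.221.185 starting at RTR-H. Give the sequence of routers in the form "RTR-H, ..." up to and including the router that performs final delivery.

RTR-H, RTR-F, RTR-D

At RTR-H: longest match for 172.10.221.185 is 172.8.0.0/14 -> RTR-F
At RTR-F: longest match for 172.10.221.185 is 172.0.0.0/12 -> RTR-D
At RTR-D: longest match for 172.10.221.185 is 172.0.0.0/11 -> LAN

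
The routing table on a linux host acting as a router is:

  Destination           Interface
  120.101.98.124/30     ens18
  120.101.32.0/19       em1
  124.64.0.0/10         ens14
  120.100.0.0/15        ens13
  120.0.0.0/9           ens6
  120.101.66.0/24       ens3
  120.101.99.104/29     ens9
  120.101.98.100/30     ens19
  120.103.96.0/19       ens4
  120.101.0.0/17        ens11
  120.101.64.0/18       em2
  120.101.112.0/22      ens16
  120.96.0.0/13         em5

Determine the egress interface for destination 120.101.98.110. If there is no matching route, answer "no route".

em2

Routes whose prefix contains 120.101.98.110:
  120.0.0.0/9 (120.0.0.0 - 120.127.255.255) -> ens6
  120.96.0.0/13 (120.96.0.0 - 120.103.255.255) -> em5
  120.100.0.0/15 (120.100.0.0 - 120.101.255.255) -> ens13
  120.101.0.0/17 (120.101.0.0 - 120.101.127.255) -> ens11
  120.101.64.0/18 (120.101.64.0 - 120.101.127.255) -> em2
More-specific entries that do NOT match:
  120.101.98.124/30 (120.101.98.124 - 120.101.98.127) does not contain 120.101.98.110
  120.101.98.100/30 (120.101.98.100 - 120.101.98.103) does not contain 120.101.98.110
  120.101.99.104/29 (120.101.99.104 - 120.101.99.111) does not contain 120.101.98.110
  120.101.66.0/24 (120.101.66.0 - 120.101.66.255) does not contain 120.101.98.110
  120.101.112.0/22 (120.101.112.0 - 120.101.115.255) does not contain 120.101.98.110
  120.101.32.0/19 (120.101.32.0 - 120.101.63.255) does not contain 120.101.98.110
  120.103.96.0/19 (120.103.96.0 - 120.103.127.255) does not contain 120.101.98.110
Longest matching prefix is /18 -> interface em2.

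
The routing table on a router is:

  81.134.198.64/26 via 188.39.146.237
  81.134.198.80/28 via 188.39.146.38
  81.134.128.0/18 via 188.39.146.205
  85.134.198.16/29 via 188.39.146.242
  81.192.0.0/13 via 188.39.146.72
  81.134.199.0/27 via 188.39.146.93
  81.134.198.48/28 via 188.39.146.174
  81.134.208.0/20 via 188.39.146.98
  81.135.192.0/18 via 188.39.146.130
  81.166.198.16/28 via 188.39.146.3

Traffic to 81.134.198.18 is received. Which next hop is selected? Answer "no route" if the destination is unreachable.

No entry's prefix contains 81.134.198.18; there is no default route.

no route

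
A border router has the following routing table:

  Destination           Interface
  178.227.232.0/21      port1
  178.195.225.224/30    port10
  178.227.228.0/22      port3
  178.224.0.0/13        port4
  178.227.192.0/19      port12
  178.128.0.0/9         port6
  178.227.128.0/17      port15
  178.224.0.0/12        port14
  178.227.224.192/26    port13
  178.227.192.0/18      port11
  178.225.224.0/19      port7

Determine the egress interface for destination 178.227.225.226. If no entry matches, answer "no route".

Routes whose prefix contains 178.227.225.226:
  178.128.0.0/9 (178.128.0.0 - 178.255.255.255) -> port6
  178.224.0.0/12 (178.224.0.0 - 178.239.255.255) -> port14
  178.224.0.0/13 (178.224.0.0 - 178.231.255.255) -> port4
  178.227.128.0/17 (178.227.128.0 - 178.227.255.255) -> port15
  178.227.192.0/18 (178.227.192.0 - 178.227.255.255) -> port11
More-specific entries that do NOT match:
  178.195.225.224/30 (178.195.225.224 - 178.195.225.227) does not contain 178.227.225.226
  178.227.224.192/26 (178.227.224.192 - 178.227.224.255) does not contain 178.227.225.226
  178.227.228.0/22 (178.227.228.0 - 178.227.231.255) does not contain 178.227.225.226
  178.227.232.0/21 (178.227.232.0 - 178.227.239.255) does not contain 178.227.225.226
  178.227.192.0/19 (178.227.192.0 - 178.227.223.255) does not contain 178.227.225.226
  178.225.224.0/19 (178.225.224.0 - 178.225.255.255) does not contain 178.227.225.226
Longest matching prefix is /18 -> interface port11.

port11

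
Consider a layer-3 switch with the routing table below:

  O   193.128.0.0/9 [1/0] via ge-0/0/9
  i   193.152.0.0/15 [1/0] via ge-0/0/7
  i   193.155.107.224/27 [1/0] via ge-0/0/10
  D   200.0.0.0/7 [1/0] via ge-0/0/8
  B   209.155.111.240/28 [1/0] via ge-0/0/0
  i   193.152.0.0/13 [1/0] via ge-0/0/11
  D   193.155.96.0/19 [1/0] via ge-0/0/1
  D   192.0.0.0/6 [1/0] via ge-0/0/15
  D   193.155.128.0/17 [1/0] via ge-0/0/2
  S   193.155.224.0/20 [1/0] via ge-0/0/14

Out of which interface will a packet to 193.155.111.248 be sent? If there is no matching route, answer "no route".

ge-0/0/1

Routes whose prefix contains 193.155.111.248:
  192.0.0.0/6 (192.0.0.0 - 195.255.255.255) -> ge-0/0/15
  193.128.0.0/9 (193.128.0.0 - 193.255.255.255) -> ge-0/0/9
  193.152.0.0/13 (193.152.0.0 - 193.159.255.255) -> ge-0/0/11
  193.155.96.0/19 (193.155.96.0 - 193.155.127.255) -> ge-0/0/1
More-specific entries that do NOT match:
  209.155.111.240/28 (209.155.111.240 - 209.155.111.255) does not contain 193.155.111.248
  193.155.107.224/27 (193.155.107.224 - 193.155.107.255) does not contain 193.155.111.248
  193.155.224.0/20 (193.155.224.0 - 193.155.239.255) does not contain 193.155.111.248
Longest matching prefix is /19 -> interface ge-0/0/1.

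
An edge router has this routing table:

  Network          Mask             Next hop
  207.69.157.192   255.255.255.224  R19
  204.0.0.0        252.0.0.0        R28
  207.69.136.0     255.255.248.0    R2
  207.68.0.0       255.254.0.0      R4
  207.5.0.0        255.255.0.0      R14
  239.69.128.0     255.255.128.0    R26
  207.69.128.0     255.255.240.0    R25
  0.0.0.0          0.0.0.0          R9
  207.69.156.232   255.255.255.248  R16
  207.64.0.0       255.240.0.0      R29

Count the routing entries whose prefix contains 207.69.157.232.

Prefixes containing 207.69.157.232:
  0.0.0.0/0 (default, matches everything)
  204.0.0.0/6 (204.0.0.0 - 207.255.255.255)
  207.64.0.0/12 (207.64.0.0 - 207.79.255.255)
  207.68.0.0/15 (207.68.0.0 - 207.69.255.255)
Total matching entries: 4.

4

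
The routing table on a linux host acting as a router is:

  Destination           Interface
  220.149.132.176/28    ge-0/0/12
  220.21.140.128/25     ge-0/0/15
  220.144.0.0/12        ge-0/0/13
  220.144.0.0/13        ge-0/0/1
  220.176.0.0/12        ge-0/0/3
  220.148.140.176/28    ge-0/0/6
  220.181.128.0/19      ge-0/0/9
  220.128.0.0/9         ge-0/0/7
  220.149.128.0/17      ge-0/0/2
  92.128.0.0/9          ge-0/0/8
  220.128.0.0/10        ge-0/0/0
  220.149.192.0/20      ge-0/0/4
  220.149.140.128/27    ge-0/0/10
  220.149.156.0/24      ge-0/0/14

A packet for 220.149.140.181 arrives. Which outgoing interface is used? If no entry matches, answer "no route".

ge-0/0/2

Routes whose prefix contains 220.149.140.181:
  220.128.0.0/9 (220.128.0.0 - 220.255.255.255) -> ge-0/0/7
  220.128.0.0/10 (220.128.0.0 - 220.191.255.255) -> ge-0/0/0
  220.144.0.0/12 (220.144.0.0 - 220.159.255.255) -> ge-0/0/13
  220.144.0.0/13 (220.144.0.0 - 220.151.255.255) -> ge-0/0/1
  220.149.128.0/17 (220.149.128.0 - 220.149.255.255) -> ge-0/0/2
More-specific entries that do NOT match:
  220.149.132.176/28 (220.149.132.176 - 220.149.132.191) does not contain 220.149.140.181
  220.148.140.176/28 (220.148.140.176 - 220.148.140.191) does not contain 220.149.140.181
  220.149.140.128/27 (220.149.140.128 - 220.149.140.159) does not contain 220.149.140.181
  220.21.140.128/25 (220.21.140.128 - 220.21.140.255) does not contain 220.149.140.181
  220.149.156.0/24 (220.149.156.0 - 220.149.156.255) does not contain 220.149.140.181
  220.149.192.0/20 (220.149.192.0 - 220.149.207.255) does not contain 220.149.140.181
  220.181.128.0/19 (220.181.128.0 - 220.181.159.255) does not contain 220.149.140.181
Longest matching prefix is /17 -> interface ge-0/0/2.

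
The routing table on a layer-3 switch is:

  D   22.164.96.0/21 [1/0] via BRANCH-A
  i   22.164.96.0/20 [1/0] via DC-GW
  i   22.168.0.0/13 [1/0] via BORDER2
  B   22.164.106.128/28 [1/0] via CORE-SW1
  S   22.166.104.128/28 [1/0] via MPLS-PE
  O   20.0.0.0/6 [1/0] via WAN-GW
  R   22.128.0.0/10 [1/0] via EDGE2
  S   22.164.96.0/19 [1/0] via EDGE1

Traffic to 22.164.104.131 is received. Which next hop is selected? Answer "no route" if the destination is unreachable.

Routes whose prefix contains 22.164.104.131:
  20.0.0.0/6 (20.0.0.0 - 23.255.255.255) -> WAN-GW
  22.128.0.0/10 (22.128.0.0 - 22.191.255.255) -> EDGE2
  22.164.96.0/19 (22.164.96.0 - 22.164.127.255) -> EDGE1
  22.164.96.0/20 (22.164.96.0 - 22.164.111.255) -> DC-GW
More-specific entries that do NOT match:
  22.164.106.128/28 (22.164.106.128 - 22.164.106.143) does not contain 22.164.104.131
  22.166.104.128/28 (22.166.104.128 - 22.166.104.143) does not contain 22.164.104.131
  22.164.96.0/21 (22.164.96.0 - 22.164.103.255) does not contain 22.164.104.131
Longest matching prefix is /20 -> next hop DC-GW.

DC-GW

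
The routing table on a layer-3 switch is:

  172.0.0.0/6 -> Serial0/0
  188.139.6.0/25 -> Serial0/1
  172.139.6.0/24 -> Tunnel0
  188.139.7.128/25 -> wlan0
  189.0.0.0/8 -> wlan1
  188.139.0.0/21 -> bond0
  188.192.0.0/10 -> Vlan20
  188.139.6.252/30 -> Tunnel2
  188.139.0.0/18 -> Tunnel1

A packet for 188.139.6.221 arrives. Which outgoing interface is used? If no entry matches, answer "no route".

bond0

Routes whose prefix contains 188.139.6.221:
  188.139.0.0/18 (188.139.0.0 - 188.139.63.255) -> Tunnel1
  188.139.0.0/21 (188.139.0.0 - 188.139.7.255) -> bond0
More-specific entries that do NOT match:
  188.139.6.252/30 (188.139.6.252 - 188.139.6.255) does not contain 188.139.6.221
  188.139.6.0/25 (188.139.6.0 - 188.139.6.127) does not contain 188.139.6.221
  188.139.7.128/25 (188.139.7.128 - 188.139.7.255) does not contain 188.139.6.221
  172.139.6.0/24 (172.139.6.0 - 172.139.6.255) does not contain 188.139.6.221
Longest matching prefix is /21 -> interface bond0.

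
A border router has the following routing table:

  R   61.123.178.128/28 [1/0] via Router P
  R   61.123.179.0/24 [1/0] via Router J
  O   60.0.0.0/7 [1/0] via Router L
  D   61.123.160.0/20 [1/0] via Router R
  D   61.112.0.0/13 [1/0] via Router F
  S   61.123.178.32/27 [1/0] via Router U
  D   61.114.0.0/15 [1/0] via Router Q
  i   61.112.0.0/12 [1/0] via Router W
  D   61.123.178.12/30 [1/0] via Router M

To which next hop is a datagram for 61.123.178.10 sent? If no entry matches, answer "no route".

Routes whose prefix contains 61.123.178.10:
  60.0.0.0/7 (60.0.0.0 - 61.255.255.255) -> Router L
  61.112.0.0/12 (61.112.0.0 - 61.127.255.255) -> Router W
More-specific entries that do NOT match:
  61.123.178.12/30 (61.123.178.12 - 61.123.178.15) does not contain 61.123.178.10
  61.123.178.128/28 (61.123.178.128 - 61.123.178.143) does not contain 61.123.178.10
  61.123.178.32/27 (61.123.178.32 - 61.123.178.63) does not contain 61.123.178.10
  61.123.179.0/24 (61.123.179.0 - 61.123.179.255) does not contain 61.123.178.10
  61.123.160.0/20 (61.123.160.0 - 61.123.175.255) does not contain 61.123.178.10
  61.114.0.0/15 (61.114.0.0 - 61.115.255.255) does not contain 61.123.178.10
  61.112.0.0/13 (61.112.0.0 - 61.119.255.255) does not contain 61.123.178.10
Longest matching prefix is /12 -> next hop Router W.

Router W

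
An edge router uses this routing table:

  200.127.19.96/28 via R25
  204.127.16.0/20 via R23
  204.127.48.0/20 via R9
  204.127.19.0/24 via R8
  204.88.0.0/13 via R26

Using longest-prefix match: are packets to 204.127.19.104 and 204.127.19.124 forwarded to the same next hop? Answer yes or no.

yes

204.127.19.104: longest match 204.127.19.0/24 -> R8
204.127.19.124: longest match 204.127.19.0/24 -> R8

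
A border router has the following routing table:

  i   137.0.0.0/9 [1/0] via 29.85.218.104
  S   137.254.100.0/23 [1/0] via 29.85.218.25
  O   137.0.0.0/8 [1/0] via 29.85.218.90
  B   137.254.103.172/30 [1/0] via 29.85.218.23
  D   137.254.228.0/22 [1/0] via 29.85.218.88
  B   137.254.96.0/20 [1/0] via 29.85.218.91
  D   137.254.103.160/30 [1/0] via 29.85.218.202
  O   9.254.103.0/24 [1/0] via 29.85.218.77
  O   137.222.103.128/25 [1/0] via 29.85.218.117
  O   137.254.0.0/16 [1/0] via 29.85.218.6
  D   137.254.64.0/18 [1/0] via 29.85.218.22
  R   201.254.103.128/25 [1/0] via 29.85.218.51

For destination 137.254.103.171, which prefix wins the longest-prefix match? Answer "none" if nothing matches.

Entries matching 137.254.103.171:
  137.0.0.0/8 (137.0.0.0 - 137.255.255.255)
  137.254.0.0/16 (137.254.0.0 - 137.254.255.255)
  137.254.64.0/18 (137.254.64.0 - 137.254.127.255)
  137.254.96.0/20 (137.254.96.0 - 137.254.111.255)
Most specific is 137.254.96.0/20.

137.254.96.0/20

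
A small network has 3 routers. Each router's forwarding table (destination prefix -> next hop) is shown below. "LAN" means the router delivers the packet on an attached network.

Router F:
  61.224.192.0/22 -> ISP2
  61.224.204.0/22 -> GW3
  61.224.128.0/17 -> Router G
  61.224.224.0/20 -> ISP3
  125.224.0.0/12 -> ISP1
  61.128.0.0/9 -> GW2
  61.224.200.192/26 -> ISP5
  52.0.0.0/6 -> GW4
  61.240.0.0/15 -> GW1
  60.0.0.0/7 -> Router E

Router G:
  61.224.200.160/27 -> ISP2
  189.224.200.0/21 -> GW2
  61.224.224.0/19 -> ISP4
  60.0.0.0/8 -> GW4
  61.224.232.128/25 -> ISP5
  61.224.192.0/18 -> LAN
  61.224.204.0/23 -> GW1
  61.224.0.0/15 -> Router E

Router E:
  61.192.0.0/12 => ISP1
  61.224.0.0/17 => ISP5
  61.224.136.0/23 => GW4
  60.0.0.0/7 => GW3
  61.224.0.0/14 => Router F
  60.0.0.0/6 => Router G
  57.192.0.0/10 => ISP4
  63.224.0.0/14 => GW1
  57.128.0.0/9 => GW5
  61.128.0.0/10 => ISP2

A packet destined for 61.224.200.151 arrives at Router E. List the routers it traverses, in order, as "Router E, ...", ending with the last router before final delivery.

Router E, Router F, Router G

At Router E: longest match for 61.224.200.151 is 61.224.0.0/14 -> Router F
At Router F: longest match for 61.224.200.151 is 61.224.128.0/17 -> Router G
At Router G: longest match for 61.224.200.151 is 61.224.192.0/18 -> LAN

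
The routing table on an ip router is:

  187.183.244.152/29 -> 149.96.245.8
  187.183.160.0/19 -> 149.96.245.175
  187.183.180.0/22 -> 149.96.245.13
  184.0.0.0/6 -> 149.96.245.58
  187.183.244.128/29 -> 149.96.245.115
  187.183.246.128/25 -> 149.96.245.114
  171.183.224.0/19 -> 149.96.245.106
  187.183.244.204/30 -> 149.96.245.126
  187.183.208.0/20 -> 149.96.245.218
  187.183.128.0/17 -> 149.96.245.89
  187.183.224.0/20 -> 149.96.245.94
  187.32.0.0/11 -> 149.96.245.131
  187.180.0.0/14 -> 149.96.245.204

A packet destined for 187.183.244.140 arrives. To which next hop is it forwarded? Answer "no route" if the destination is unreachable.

149.96.245.89

Routes whose prefix contains 187.183.244.140:
  184.0.0.0/6 (184.0.0.0 - 187.255.255.255) -> 149.96.245.58
  187.180.0.0/14 (187.180.0.0 - 187.183.255.255) -> 149.96.245.204
  187.183.128.0/17 (187.183.128.0 - 187.183.255.255) -> 149.96.245.89
More-specific entries that do NOT match:
  187.183.244.204/30 (187.183.244.204 - 187.183.244.207) does not contain 187.183.244.140
  187.183.244.152/29 (187.183.244.152 - 187.183.244.159) does not contain 187.183.244.140
  187.183.244.128/29 (187.183.244.128 - 187.183.244.135) does not contain 187.183.244.140
  187.183.246.128/25 (187.183.246.128 - 187.183.246.255) does not contain 187.183.244.140
  187.183.180.0/22 (187.183.180.0 - 187.183.183.255) does not contain 187.183.244.140
  187.183.208.0/20 (187.183.208.0 - 187.183.223.255) does not contain 187.183.244.140
  187.183.224.0/20 (187.183.224.0 - 187.183.239.255) does not contain 187.183.244.140
  187.183.160.0/19 (187.183.160.0 - 187.183.191.255) does not contain 187.183.244.140
  171.183.224.0/19 (171.183.224.0 - 171.183.255.255) does not contain 187.183.244.140
Longest matching prefix is /17 -> next hop 149.96.245.89.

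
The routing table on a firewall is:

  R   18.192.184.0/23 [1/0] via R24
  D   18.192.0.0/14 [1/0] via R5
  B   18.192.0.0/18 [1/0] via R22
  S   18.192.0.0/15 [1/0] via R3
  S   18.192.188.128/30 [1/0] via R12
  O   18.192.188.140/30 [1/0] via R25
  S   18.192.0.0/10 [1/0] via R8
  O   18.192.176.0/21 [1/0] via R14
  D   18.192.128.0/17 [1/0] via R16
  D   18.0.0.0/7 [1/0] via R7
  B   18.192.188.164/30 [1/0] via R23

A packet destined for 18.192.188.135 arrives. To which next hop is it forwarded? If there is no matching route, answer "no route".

R16

Routes whose prefix contains 18.192.188.135:
  18.0.0.0/7 (18.0.0.0 - 19.255.255.255) -> R7
  18.192.0.0/10 (18.192.0.0 - 18.255.255.255) -> R8
  18.192.0.0/14 (18.192.0.0 - 18.195.255.255) -> R5
  18.192.0.0/15 (18.192.0.0 - 18.193.255.255) -> R3
  18.192.128.0/17 (18.192.128.0 - 18.192.255.255) -> R16
More-specific entries that do NOT match:
  18.192.188.128/30 (18.192.188.128 - 18.192.188.131) does not contain 18.192.188.135
  18.192.188.140/30 (18.192.188.140 - 18.192.188.143) does not contain 18.192.188.135
  18.192.188.164/30 (18.192.188.164 - 18.192.188.167) does not contain 18.192.188.135
  18.192.184.0/23 (18.192.184.0 - 18.192.185.255) does not contain 18.192.188.135
  18.192.176.0/21 (18.192.176.0 - 18.192.183.255) does not contain 18.192.188.135
  18.192.0.0/18 (18.192.0.0 - 18.192.63.255) does not contain 18.192.188.135
Longest matching prefix is /17 -> next hop R16.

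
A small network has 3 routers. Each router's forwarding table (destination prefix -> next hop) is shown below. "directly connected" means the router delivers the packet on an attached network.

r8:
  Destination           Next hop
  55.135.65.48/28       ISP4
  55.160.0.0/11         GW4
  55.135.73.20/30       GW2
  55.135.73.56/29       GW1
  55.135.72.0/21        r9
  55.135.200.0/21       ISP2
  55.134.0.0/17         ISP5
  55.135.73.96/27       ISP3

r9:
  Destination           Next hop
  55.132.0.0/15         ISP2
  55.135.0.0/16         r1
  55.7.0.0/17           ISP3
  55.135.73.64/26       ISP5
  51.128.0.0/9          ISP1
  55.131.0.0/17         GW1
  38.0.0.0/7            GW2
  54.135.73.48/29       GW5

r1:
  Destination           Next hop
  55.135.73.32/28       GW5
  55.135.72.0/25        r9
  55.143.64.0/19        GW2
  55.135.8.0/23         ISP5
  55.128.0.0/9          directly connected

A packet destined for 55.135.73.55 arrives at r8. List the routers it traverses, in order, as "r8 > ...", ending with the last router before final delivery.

At r8: longest match for 55.135.73.55 is 55.135.72.0/21 -> r9
At r9: longest match for 55.135.73.55 is 55.135.0.0/16 -> r1
At r1: longest match for 55.135.73.55 is 55.128.0.0/9 -> directly connected

r8 > r9 > r1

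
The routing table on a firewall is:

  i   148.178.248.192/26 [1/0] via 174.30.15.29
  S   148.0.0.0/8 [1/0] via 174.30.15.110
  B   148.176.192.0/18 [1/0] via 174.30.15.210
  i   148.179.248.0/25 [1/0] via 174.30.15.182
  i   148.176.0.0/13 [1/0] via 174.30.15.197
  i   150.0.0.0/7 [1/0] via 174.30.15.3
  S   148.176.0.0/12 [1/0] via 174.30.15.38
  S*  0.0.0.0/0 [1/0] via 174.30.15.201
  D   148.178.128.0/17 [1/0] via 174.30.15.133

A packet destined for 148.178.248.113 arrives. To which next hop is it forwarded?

174.30.15.133

Routes whose prefix contains 148.178.248.113:
  0.0.0.0/0 (default, matches everything) -> 174.30.15.201
  148.0.0.0/8 (148.0.0.0 - 148.255.255.255) -> 174.30.15.110
  148.176.0.0/12 (148.176.0.0 - 148.191.255.255) -> 174.30.15.38
  148.176.0.0/13 (148.176.0.0 - 148.183.255.255) -> 174.30.15.197
  148.178.128.0/17 (148.178.128.0 - 148.178.255.255) -> 174.30.15.133
More-specific entries that do NOT match:
  148.178.248.192/26 (148.178.248.192 - 148.178.248.255) does not contain 148.178.248.113
  148.179.248.0/25 (148.179.248.0 - 148.179.248.127) does not contain 148.178.248.113
  148.176.192.0/18 (148.176.192.0 - 148.176.255.255) does not contain 148.178.248.113
Longest matching prefix is /17 -> next hop 174.30.15.133.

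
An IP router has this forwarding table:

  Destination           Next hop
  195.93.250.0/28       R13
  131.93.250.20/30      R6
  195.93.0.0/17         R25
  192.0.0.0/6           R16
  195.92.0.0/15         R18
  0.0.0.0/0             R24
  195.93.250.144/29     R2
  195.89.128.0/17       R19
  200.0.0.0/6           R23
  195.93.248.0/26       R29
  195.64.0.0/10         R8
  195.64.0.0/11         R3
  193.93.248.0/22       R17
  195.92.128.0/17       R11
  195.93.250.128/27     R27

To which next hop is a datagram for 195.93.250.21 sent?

R18

Routes whose prefix contains 195.93.250.21:
  0.0.0.0/0 (default, matches everything) -> R24
  192.0.0.0/6 (192.0.0.0 - 195.255.255.255) -> R16
  195.64.0.0/10 (195.64.0.0 - 195.127.255.255) -> R8
  195.64.0.0/11 (195.64.0.0 - 195.95.255.255) -> R3
  195.92.0.0/15 (195.92.0.0 - 195.93.255.255) -> R18
More-specific entries that do NOT match:
  131.93.250.20/30 (131.93.250.20 - 131.93.250.23) does not contain 195.93.250.21
  195.93.250.144/29 (195.93.250.144 - 195.93.250.151) does not contain 195.93.250.21
  195.93.250.0/28 (195.93.250.0 - 195.93.250.15) does not contain 195.93.250.21
  195.93.250.128/27 (195.93.250.128 - 195.93.250.159) does not contain 195.93.250.21
  195.93.248.0/26 (195.93.248.0 - 195.93.248.63) does not contain 195.93.250.21
  193.93.248.0/22 (193.93.248.0 - 193.93.251.255) does not contain 195.93.250.21
  195.93.0.0/17 (195.93.0.0 - 195.93.127.255) does not contain 195.93.250.21
  195.89.128.0/17 (195.89.128.0 - 195.89.255.255) does not contain 195.93.250.21
  195.92.128.0/17 (195.92.128.0 - 195.92.255.255) does not contain 195.93.250.21
Longest matching prefix is /15 -> next hop R18.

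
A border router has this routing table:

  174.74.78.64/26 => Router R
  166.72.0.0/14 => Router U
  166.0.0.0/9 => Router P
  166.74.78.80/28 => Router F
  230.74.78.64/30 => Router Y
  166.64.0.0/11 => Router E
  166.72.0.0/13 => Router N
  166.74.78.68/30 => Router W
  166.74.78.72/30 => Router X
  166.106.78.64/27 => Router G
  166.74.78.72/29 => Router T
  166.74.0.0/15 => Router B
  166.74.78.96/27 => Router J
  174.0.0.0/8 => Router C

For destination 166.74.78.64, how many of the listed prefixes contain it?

5

Prefixes containing 166.74.78.64:
  166.0.0.0/9 (166.0.0.0 - 166.127.255.255)
  166.64.0.0/11 (166.64.0.0 - 166.95.255.255)
  166.72.0.0/13 (166.72.0.0 - 166.79.255.255)
  166.72.0.0/14 (166.72.0.0 - 166.75.255.255)
  166.74.0.0/15 (166.74.0.0 - 166.75.255.255)
Total matching entries: 5.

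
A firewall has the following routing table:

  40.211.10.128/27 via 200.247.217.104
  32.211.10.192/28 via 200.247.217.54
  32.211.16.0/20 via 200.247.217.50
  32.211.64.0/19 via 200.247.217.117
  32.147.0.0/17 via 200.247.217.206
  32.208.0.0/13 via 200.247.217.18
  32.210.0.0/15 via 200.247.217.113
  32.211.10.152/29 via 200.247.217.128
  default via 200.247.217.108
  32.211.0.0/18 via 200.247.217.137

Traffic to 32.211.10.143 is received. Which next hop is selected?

Routes whose prefix contains 32.211.10.143:
  0.0.0.0/0 (default, matches everything) -> 200.247.217.108
  32.208.0.0/13 (32.208.0.0 - 32.215.255.255) -> 200.247.217.18
  32.210.0.0/15 (32.210.0.0 - 32.211.255.255) -> 200.247.217.113
  32.211.0.0/18 (32.211.0.0 - 32.211.63.255) -> 200.247.217.137
More-specific entries that do NOT match:
  32.211.10.152/29 (32.211.10.152 - 32.211.10.159) does not contain 32.211.10.143
  32.211.10.192/28 (32.211.10.192 - 32.211.10.207) does not contain 32.211.10.143
  40.211.10.128/27 (40.211.10.128 - 40.211.10.159) does not contain 32.211.10.143
  32.211.16.0/20 (32.211.16.0 - 32.211.31.255) does not contain 32.211.10.143
  32.211.64.0/19 (32.211.64.0 - 32.211.95.255) does not contain 32.211.10.143
Longest matching prefix is /18 -> next hop 200.247.217.137.

200.247.217.137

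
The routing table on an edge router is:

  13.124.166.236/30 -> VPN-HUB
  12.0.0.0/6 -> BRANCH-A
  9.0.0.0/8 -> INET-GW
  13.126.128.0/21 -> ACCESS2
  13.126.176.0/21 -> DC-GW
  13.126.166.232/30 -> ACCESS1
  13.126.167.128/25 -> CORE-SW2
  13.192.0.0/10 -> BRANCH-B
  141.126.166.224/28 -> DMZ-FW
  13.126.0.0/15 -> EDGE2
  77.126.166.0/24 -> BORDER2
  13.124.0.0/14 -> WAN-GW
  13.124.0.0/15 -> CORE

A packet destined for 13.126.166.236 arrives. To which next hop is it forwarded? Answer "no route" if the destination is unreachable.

Routes whose prefix contains 13.126.166.236:
  12.0.0.0/6 (12.0.0.0 - 15.255.255.255) -> BRANCH-A
  13.124.0.0/14 (13.124.0.0 - 13.127.255.255) -> WAN-GW
  13.126.0.0/15 (13.126.0.0 - 13.127.255.255) -> EDGE2
More-specific entries that do NOT match:
  13.124.166.236/30 (13.124.166.236 - 13.124.166.239) does not contain 13.126.166.236
  13.126.166.232/30 (13.126.166.232 - 13.126.166.235) does not contain 13.126.166.236
  141.126.166.224/28 (141.126.166.224 - 141.126.166.239) does not contain 13.126.166.236
  13.126.167.128/25 (13.126.167.128 - 13.126.167.255) does not contain 13.126.166.236
  77.126.166.0/24 (77.126.166.0 - 77.126.166.255) does not contain 13.126.166.236
  13.126.128.0/21 (13.126.128.0 - 13.126.135.255) does not contain 13.126.166.236
  13.126.176.0/21 (13.126.176.0 - 13.126.183.255) does not contain 13.126.166.236
Longest matching prefix is /15 -> next hop EDGE2.

EDGE2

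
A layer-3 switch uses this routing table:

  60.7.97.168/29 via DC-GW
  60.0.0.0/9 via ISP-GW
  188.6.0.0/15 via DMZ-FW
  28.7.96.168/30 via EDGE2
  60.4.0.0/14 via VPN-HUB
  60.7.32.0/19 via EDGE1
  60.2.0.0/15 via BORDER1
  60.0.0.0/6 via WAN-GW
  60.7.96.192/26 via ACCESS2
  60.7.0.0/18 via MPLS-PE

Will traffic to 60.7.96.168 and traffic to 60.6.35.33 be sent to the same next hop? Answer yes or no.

yes

60.7.96.168: longest match 60.4.0.0/14 -> VPN-HUB
60.6.35.33: longest match 60.4.0.0/14 -> VPN-HUB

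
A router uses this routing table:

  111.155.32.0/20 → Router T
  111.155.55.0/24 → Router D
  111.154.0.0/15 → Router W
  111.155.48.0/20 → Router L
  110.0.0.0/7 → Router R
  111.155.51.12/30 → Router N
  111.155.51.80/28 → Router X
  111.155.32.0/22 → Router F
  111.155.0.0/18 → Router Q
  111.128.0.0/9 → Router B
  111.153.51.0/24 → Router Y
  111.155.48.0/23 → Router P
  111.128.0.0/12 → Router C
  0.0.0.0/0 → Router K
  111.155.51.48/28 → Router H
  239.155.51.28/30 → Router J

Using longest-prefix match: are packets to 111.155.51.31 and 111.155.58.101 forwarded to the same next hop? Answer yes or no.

111.155.51.31: longest match 111.155.48.0/20 -> Router L
111.155.58.101: longest match 111.155.48.0/20 -> Router L

yes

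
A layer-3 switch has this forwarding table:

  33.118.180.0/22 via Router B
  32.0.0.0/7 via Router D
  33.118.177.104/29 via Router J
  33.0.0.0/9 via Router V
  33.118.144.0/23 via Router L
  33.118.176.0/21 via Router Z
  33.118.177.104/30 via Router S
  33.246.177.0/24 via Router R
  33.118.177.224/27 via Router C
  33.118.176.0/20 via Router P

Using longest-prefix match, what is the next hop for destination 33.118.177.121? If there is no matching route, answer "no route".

Router Z

Routes whose prefix contains 33.118.177.121:
  32.0.0.0/7 (32.0.0.0 - 33.255.255.255) -> Router D
  33.0.0.0/9 (33.0.0.0 - 33.127.255.255) -> Router V
  33.118.176.0/20 (33.118.176.0 - 33.118.191.255) -> Router P
  33.118.176.0/21 (33.118.176.0 - 33.118.183.255) -> Router Z
More-specific entries that do NOT match:
  33.118.177.104/30 (33.118.177.104 - 33.118.177.107) does not contain 33.118.177.121
  33.118.177.104/29 (33.118.177.104 - 33.118.177.111) does not contain 33.118.177.121
  33.118.177.224/27 (33.118.177.224 - 33.118.177.255) does not contain 33.118.177.121
  33.246.177.0/24 (33.246.177.0 - 33.246.177.255) does not contain 33.118.177.121
  33.118.144.0/23 (33.118.144.0 - 33.118.145.255) does not contain 33.118.177.121
  33.118.180.0/22 (33.118.180.0 - 33.118.183.255) does not contain 33.118.177.121
Longest matching prefix is /21 -> next hop Router Z.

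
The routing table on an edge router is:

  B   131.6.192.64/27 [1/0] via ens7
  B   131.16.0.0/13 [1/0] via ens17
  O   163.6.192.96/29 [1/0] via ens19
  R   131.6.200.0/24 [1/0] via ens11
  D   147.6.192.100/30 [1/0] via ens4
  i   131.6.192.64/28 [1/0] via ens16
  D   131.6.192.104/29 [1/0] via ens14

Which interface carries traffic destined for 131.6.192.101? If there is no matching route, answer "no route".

No entry's prefix contains 131.6.192.101; there is no default route.

no route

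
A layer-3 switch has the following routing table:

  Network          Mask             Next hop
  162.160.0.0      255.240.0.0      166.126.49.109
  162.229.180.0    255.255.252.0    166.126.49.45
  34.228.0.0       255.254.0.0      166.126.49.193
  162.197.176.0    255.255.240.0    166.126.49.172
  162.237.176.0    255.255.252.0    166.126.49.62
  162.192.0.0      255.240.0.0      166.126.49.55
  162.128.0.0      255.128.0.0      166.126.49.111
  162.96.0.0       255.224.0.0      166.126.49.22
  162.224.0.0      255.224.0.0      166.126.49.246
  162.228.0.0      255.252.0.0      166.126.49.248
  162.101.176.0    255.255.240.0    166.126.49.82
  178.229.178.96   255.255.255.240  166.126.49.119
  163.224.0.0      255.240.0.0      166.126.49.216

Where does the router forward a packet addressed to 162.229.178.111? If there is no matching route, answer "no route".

Routes whose prefix contains 162.229.178.111:
  162.128.0.0/9 (162.128.0.0 - 162.255.255.255) -> 166.126.49.111
  162.224.0.0/11 (162.224.0.0 - 162.255.255.255) -> 166.126.49.246
  162.228.0.0/14 (162.228.0.0 - 162.231.255.255) -> 166.126.49.248
More-specific entries that do NOT match:
  178.229.178.96/28 (178.229.178.96 - 178.229.178.111) does not contain 162.229.178.111
  162.229.180.0/22 (162.229.180.0 - 162.229.183.255) does not contain 162.229.178.111
  162.237.176.0/22 (162.237.176.0 - 162.237.179.255) does not contain 162.229.178.111
  162.197.176.0/20 (162.197.176.0 - 162.197.191.255) does not contain 162.229.178.111
  162.101.176.0/20 (162.101.176.0 - 162.101.191.255) does not contain 162.229.178.111
  34.228.0.0/15 (34.228.0.0 - 34.229.255.255) does not contain 162.229.178.111
Longest matching prefix is /14 -> next hop 166.126.49.248.

166.126.49.248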